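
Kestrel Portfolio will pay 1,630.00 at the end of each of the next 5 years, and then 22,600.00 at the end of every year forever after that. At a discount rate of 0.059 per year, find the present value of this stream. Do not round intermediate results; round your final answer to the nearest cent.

294476.76

PV of 5-year annuity: 1,630.00 × [1 − (1+0.059)^−5] / 0.059 = 6884.87209
Perpetuity value at year 5: 22,600.00 / 0.059 = 383050.84746
PV of perpetuity: 383050.84746 / (1+0.059)^5 = 287591.88474
Total PV = 6884.87209 + 287591.88474 = 294476.75683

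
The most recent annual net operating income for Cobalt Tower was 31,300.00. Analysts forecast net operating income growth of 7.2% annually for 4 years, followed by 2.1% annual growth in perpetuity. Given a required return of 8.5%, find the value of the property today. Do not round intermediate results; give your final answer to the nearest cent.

D_1 = 33553.60000
D_2 = 35969.45920
D_3 = 38559.26026
D_4 = 41335.52700
Terminal value at year 4: TV = D_4×(1+g_2)/(r−g_2) = 42203.57307/0.064 = 659430.82919
P_0 = D_1/(1+r)^1 + D_2/(1+r)^2 + D_3/(1+r)^3 + D_4/(1+r)^4 + TV/(1+r)^4
    = 30924.97696 + 30554.44728 + 30188.35713 + 29826.65331 + 475828.32860 = 597322.76328

597322.76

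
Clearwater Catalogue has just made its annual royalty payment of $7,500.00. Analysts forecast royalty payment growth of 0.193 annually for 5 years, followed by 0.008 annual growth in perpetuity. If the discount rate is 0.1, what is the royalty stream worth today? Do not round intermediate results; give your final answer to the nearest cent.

$171456.62

D_1 = 8947.50000
D_2 = 10674.36750
D_3 = 12734.52043
D_4 = 15192.28287
D_5 = 18124.39346
Terminal value at year 5: TV = D_5×(1+g_2)/(r−g_2) = 18269.38861/0.092 = 198580.31100
P_0 = D_1/(1+r)^1 + D_2/(1+r)^2 + D_3/(1+r)^3 + D_4/(1+r)^4 + D_5/(1+r)^5 + TV/(1+r)^5
    = 8134.09091 + 8821.79132 + 9567.63368 + 10376.53362 + 11253.82237 + 123302.74944 = 171456.62134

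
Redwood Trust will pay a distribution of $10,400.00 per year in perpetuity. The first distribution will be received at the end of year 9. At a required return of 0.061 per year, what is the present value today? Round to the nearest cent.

$106164.77

Value at end of year 8: C / r = $10,400.00 / 0.061 = $170,491.8033
Discount to today: PV = $170,491.8033 / (1 + 0.061)^8 = $170,491.8033 / 1.605917 = $106,164.77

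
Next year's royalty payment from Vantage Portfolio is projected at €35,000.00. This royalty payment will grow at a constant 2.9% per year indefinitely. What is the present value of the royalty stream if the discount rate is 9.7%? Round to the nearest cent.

€514705.88

Growing perpetuity: P = D₁ / (r − g) = €35,000.0000 / (0.097 − 0.029) = €514,705.88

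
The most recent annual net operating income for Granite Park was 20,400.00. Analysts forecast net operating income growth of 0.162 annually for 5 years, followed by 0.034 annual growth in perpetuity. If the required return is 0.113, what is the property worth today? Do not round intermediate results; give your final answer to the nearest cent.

447479.99

D_1 = 23704.80000
D_2 = 27544.97760
D_3 = 32007.26397
D_4 = 37192.44073
D_5 = 43217.61613
Terminal value at year 5: TV = D_5×(1+g_2)/(r−g_2) = 44687.01508/0.079 = 565658.41876
P_0 = D_1/(1+r)^1 + D_2/(1+r)^2 + D_3/(1+r)^3 + D_4/(1+r)^4 + D_5/(1+r)^5 + TV/(1+r)^5
    = 21298.11321 + 22235.76599 + 23214.69908 + 24236.72986 + 25303.75570 + 331190.92909 = 447479.99294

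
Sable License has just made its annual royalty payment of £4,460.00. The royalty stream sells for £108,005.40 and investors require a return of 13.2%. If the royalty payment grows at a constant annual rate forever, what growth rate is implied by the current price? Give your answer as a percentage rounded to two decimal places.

P = D₀(1+g)/(r−g) ⇒ P(r−g) = D₀(1+g) ⇒ g(P+D₀) = P·r − D₀
g = (P·r − D₀)/(P + D₀) = (£108,005.40×0.132 − £4,460.00) / (£108,005.40 + £4,460.00) = 0.087109

8.71%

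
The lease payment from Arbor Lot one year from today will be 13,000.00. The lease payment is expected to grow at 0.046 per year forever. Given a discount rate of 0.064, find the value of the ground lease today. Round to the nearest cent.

Growing perpetuity: P = D₁ / (r − g) = 13,000.0000 / (0.064 − 0.046) = 722,222.22

722222.22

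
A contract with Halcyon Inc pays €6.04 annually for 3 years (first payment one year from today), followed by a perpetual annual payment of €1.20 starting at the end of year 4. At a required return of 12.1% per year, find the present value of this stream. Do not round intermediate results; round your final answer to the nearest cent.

€21.52

PV of 3-year annuity: €6.04 × [1 − (1+0.121)^−3] / 0.121 = 14.48217
Perpetuity value at year 3: €1.20 / 0.121 = 9.91736
PV of perpetuity: 9.91736 / (1+0.121)^3 = 7.04010
Total PV = 14.48217 + 7.04010 = 21.52227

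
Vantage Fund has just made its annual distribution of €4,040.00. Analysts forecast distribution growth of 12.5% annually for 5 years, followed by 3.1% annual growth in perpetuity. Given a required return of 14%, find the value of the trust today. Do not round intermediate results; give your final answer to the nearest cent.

D_1 = 4545.00000
D_2 = 5113.12500
D_3 = 5752.26562
D_4 = 6471.29883
D_5 = 7280.21118
Terminal value at year 5: TV = D_5×(1+g_2)/(r−g_2) = 7505.89773/0.109 = 68861.44705
P_0 = D_1/(1+r)^1 + D_2/(1+r)^2 + D_3/(1+r)^3 + D_4/(1+r)^4 + D_5/(1+r)^5 + TV/(1+r)^5
    = 3986.84211 + 3934.38366 + 3882.61545 + 3831.52841 + 3781.11356 + 35764.47778 = 55180.96095

€55180.96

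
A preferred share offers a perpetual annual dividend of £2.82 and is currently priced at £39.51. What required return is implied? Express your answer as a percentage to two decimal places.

7.14%

P = C/r ⇒ r = C/P = £2.82/£39.51 = 0.071374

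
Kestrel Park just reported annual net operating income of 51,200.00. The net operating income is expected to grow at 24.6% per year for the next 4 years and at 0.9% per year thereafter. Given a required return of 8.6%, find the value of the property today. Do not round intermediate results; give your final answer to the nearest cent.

1454770.19

D_1 = 63795.20000
D_2 = 79488.81920
D_3 = 99043.06872
D_4 = 123407.66363
Terminal value at year 4: TV = D_4×(1+g_2)/(r−g_2) = 124518.33260/0.077 = 1617121.20262
P_0 = D_1/(1+r)^1 + D_2/(1+r)^2 + D_3/(1+r)^3 + D_4/(1+r)^4 + TV/(1+r)^4
    = 58743.27808 + 67397.90469 + 77327.61441 + 88720.26478 + 1162581.13196 = 1454770.19392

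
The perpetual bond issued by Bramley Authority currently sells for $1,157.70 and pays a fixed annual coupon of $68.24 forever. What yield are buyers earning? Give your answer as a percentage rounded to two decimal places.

P = C/r ⇒ r = C/P = $68.24/$1,157.70 = 0.058944

5.89%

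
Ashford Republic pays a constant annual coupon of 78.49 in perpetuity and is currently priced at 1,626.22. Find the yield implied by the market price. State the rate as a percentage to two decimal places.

P = C/r ⇒ r = C/P = 78.49/1,626.22 = 0.048265

4.83%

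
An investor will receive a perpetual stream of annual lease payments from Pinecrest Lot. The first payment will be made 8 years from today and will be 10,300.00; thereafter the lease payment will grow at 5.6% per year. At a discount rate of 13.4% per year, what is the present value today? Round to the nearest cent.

54758.46

Value at end of year 7: C₁ / (r − g) = 10,300.00 / (0.134 − 0.056) = 132,051.2821
Discount to today: PV = 132,051.2821 / (1 + 0.134)^7 = 132,051.2821 / 2.411523 = 54,758.46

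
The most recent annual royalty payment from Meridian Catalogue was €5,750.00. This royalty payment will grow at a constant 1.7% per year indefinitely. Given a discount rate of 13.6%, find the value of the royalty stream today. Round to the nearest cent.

D₁ = D₀ × (1 + g) = €5,750.00 × 1.017 = €5,847.7500
Growing perpetuity: P = D₁ / (r − g) = €5,847.7500 / (0.136 − 0.017) = €49,140.76

€49140.76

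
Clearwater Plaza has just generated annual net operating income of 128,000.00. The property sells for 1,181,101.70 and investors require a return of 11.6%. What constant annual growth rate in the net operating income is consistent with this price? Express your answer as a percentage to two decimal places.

0.69%

P = D₀(1+g)/(r−g) ⇒ P(r−g) = D₀(1+g) ⇒ g(P+D₀) = P·r − D₀
g = (P·r − D₀)/(P + D₀) = (1,181,101.70×0.116 − 128,000.00) / (1,181,101.70 + 128,000.00) = 0.006881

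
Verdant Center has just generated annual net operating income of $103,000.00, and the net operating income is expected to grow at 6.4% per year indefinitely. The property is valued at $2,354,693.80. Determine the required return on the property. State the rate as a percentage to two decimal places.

11.05%

D₁ = $103,000.00 × 1.064 = $109,592.0000
P = D₁/(r − g) ⇒ r = D₁/P + g = $109,592.0000/$2,354,693.80 + 0.064 = 0.046542 + 0.064 = 0.110542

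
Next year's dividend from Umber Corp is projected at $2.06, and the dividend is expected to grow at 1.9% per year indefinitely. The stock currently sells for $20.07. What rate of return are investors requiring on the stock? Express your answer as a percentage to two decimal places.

12.16%

P = D₁/(r − g) ⇒ r = D₁/P + g = $2.0600/$20.07 + 0.019 = 0.102641 + 0.019 = 0.121641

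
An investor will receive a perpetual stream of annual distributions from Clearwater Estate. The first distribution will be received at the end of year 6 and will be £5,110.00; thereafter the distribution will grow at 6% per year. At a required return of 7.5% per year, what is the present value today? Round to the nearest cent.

£237294.31

Value at end of year 5: C₁ / (r − g) = £5,110.00 / (0.075 − 0.06) = £340,666.6667
Discount to today: PV = £340,666.6667 / (1 + 0.075)^5 = £340,666.6667 / 1.435629 = £237,294.31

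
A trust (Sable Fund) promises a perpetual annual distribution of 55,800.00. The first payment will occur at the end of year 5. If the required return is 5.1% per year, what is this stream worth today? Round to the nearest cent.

Value at end of year 4: C / r = 55,800.00 / 0.051 = 1,094,117.6471
Discount to today: PV = 1,094,117.6471 / (1 + 0.051)^4 = 1,094,117.6471 / 1.220143 = 896,712.37

896712.37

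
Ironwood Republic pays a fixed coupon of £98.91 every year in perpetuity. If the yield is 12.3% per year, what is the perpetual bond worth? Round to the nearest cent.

Level perpetuity: PV = C / r = £98.91 / 0.123 = £804.15

£804.15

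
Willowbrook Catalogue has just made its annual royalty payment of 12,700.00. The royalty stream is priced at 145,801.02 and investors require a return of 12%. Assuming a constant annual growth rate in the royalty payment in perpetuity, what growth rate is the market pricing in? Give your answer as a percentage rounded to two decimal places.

3.03%

P = D₀(1+g)/(r−g) ⇒ P(r−g) = D₀(1+g) ⇒ g(P+D₀) = P·r − D₀
g = (P·r − D₀)/(P + D₀) = (145,801.02×0.12 − 12,700.00) / (145,801.02 + 12,700.00) = 0.030259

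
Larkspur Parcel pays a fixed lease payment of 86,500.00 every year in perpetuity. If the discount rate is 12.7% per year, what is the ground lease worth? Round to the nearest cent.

681102.36

Level perpetuity: PV = C / r = 86,500.00 / 0.127 = 681,102.36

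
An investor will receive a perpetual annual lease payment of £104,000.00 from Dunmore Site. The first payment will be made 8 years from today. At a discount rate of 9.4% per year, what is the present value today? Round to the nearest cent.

£589907.93

Value at end of year 7: C / r = £104,000.00 / 0.094 = £1,106,382.9787
Discount to today: PV = £1,106,382.9787 / (1 + 0.094)^7 = £1,106,382.9787 / 1.875518 = £589,907.93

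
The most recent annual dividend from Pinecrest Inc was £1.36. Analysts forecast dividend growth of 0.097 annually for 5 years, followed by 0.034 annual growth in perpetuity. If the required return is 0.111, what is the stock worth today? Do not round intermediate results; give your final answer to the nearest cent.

D_1 = 1.49192
D_2 = 1.63664
D_3 = 1.79539
D_4 = 1.96954
D_5 = 2.16059
Terminal value at year 5: TV = D_5×(1+g_2)/(r−g_2) = 2.23405/0.077 = 29.01362
P_0 = D_1/(1+r)^1 + D_2/(1+r)^2 + D_3/(1+r)^3 + D_4/(1+r)^4 + D_5/(1+r)^5 + TV/(1+r)^5
    = 1.34286 + 1.32594 + 1.30923 + 1.29273 + 1.27644 + 17.14082 = 23.68803

£23.69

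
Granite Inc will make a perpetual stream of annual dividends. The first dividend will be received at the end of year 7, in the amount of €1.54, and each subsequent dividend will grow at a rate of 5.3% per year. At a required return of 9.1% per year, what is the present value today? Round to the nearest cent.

Value at end of year 6: C₁ / (r − g) = €1.54 / (0.091 − 0.053) = €40.5263
Discount to today: PV = €40.5263 / (1 + 0.091)^6 = €40.5263 / 1.686353 = €24.03

€24.03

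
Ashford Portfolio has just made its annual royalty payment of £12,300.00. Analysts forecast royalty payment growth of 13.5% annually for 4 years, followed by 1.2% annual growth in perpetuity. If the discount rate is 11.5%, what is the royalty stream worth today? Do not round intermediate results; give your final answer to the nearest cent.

£181203.68

D_1 = 13960.50000
D_2 = 15845.16750
D_3 = 17984.26511
D_4 = 20412.14090
Terminal value at year 4: TV = D_4×(1+g_2)/(r−g_2) = 20657.08659/0.103 = 200554.23877
P_0 = D_1/(1+r)^1 + D_2/(1+r)^2 + D_3/(1+r)^3 + D_4/(1+r)^4 + TV/(1+r)^4
    = 12520.62780 + 12745.21305 + 12973.82674 + 13206.54112 + 129757.47200 = 181203.68073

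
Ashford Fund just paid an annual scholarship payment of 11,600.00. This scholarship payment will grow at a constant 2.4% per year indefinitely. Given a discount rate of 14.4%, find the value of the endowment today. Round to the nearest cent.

D₁ = D₀ × (1 + g) = 11,600.00 × 1.024 = 11,878.4000
Growing perpetuity: P = D₁ / (r − g) = 11,878.4000 / (0.144 − 0.024) = 98,986.67

98986.67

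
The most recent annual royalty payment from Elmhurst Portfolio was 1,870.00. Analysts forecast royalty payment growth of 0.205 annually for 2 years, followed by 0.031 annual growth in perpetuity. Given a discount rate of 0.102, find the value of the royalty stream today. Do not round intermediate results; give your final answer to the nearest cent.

36748.48

D_1 = 2253.35000
D_2 = 2715.28675
Terminal value at year 2: TV = D_2×(1+g_2)/(r−g_2) = 2799.46064/0.071 = 39429.02309
P_0 = D_1/(1+r)^1 + D_2/(1+r)^2 + TV/(1+r)^2
    = 2044.78221 + 2235.90070 + 32467.79744 = 36748.48036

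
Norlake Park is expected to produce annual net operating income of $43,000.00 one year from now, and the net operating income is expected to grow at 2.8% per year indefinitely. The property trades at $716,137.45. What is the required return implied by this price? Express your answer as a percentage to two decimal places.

8.80%

P = D₁/(r − g) ⇒ r = D₁/P + g = $43,000.0000/$716,137.45 + 0.028 = 0.060044 + 0.028 = 0.088044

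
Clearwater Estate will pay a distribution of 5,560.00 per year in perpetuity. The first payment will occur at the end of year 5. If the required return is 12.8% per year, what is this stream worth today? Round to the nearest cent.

Value at end of year 4: C / r = 5,560.00 / 0.128 = 43,437.5000
Discount to today: PV = 43,437.5000 / (1 + 0.128)^4 = 43,437.5000 / 1.618961 = 26,830.48

26830.48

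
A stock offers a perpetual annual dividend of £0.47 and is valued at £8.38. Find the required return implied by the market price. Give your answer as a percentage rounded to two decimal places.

P = C/r ⇒ r = C/P = £0.47/£8.38 = 0.056086

5.61%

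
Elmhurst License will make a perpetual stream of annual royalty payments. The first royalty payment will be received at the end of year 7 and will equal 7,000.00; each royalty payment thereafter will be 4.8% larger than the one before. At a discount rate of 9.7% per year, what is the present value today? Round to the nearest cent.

Value at end of year 6: C₁ / (r − g) = 7,000.00 / (0.097 − 0.048) = 142,857.1429
Discount to today: PV = 142,857.1429 / (1 + 0.097)^6 = 142,857.1429 / 1.742769 = 81,971.37

81971.37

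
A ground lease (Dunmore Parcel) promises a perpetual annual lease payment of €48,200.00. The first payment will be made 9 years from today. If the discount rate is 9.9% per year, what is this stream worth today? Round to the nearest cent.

€228786.45

Value at end of year 8: C / r = €48,200.00 / 0.099 = €486,868.6869
Discount to today: PV = €486,868.6869 / (1 + 0.099)^8 = €486,868.6869 / 2.128049 = €228,786.45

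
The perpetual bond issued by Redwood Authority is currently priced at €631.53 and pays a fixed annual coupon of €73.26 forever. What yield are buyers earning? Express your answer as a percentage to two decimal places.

11.60%

P = C/r ⇒ r = C/P = €73.26/€631.53 = 0.116004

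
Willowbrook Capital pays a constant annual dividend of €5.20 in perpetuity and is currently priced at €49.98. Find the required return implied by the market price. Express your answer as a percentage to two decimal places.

P = C/r ⇒ r = C/P = €5.20/€49.98 = 0.104042

10.40%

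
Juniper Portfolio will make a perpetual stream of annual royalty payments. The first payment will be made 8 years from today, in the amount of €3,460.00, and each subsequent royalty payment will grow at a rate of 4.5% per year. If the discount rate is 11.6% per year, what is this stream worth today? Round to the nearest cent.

Value at end of year 7: C₁ / (r − g) = €3,460.00 / (0.116 − 0.045) = €48,732.3944
Discount to today: PV = €48,732.3944 / (1 + 0.116)^7 = €48,732.3944 / 2.156003 = €22,603.12

€22603.12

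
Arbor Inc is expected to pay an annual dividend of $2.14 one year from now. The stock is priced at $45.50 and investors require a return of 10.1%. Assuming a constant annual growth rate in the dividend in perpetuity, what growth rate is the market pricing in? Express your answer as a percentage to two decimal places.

5.40%

P = D₁/(r−g) ⇒ g = r − D₁/P = 0.101 − $2.14/$45.50 = 0.053967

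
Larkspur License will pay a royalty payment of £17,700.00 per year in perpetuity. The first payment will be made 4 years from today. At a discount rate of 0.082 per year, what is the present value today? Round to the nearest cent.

£170403.16

Value at end of year 3: C / r = £17,700.00 / 0.082 = £215,853.6585
Discount to today: PV = £215,853.6585 / (1 + 0.082)^3 = £215,853.6585 / 1.266723 = £170,403.16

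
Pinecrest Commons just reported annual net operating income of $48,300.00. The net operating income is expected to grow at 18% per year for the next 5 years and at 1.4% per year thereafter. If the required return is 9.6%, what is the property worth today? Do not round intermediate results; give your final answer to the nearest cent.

$1167067.36

D_1 = 56994.00000
D_2 = 67252.92000
D_3 = 79358.44560
D_4 = 93642.96581
D_5 = 110498.69965
Terminal value at year 5: TV = D_5×(1+g_2)/(r−g_2) = 112045.68145/0.082 = 1366410.74937
P_0 = D_1/(1+r)^1 + D_2/(1+r)^2 + D_3/(1+r)^3 + D_4/(1+r)^4 + D_5/(1+r)^5 + TV/(1+r)^5
    = 52001.82482 + 55987.36614 + 60278.36865 + 64898.24362 + 69872.19660 + 864029.35792 = 1167067.35774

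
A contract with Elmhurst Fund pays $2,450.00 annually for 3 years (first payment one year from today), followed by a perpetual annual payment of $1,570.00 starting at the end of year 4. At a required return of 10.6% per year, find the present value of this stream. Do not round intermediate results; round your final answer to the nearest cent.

PV of 3-year annuity: $2,450.00 × [1 − (1+0.106)^−3] / 0.106 = 6029.00002
Perpetuity value at year 3: $1,570.00 / 0.106 = 14811.32075
PV of perpetuity: 14811.32075 / (1+0.106)^3 = 10947.83911
Total PV = 6029.00002 + 10947.83911 = 16976.83913

$16976.84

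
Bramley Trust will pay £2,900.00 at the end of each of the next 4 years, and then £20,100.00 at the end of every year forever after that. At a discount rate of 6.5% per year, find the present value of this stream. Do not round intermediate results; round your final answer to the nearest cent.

£250307.03

PV of 4-year annuity: £2,900.00 × [1 − (1+0.065)^−4] / 0.065 = 9934.81594
Perpetuity value at year 4: £20,100.00 / 0.065 = 309230.76923
PV of perpetuity: 309230.76923 / (1+0.065)^4 = 240372.21734
Total PV = 9934.81594 + 240372.21734 = 250307.03328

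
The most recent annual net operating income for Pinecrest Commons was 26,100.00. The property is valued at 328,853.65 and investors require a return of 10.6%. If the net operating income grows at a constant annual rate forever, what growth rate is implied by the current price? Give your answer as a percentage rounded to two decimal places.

2.47%

P = D₀(1+g)/(r−g) ⇒ P(r−g) = D₀(1+g) ⇒ g(P+D₀) = P·r − D₀
g = (P·r − D₀)/(P + D₀) = (328,853.65×0.106 − 26,100.00) / (328,853.65 + 26,100.00) = 0.024675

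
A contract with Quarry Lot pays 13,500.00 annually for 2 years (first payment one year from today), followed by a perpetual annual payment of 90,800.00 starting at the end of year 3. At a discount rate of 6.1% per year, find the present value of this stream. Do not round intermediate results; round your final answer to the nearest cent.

1347001.69

PV of 2-year annuity: 13,500.00 × [1 − (1+0.061)^−2] / 0.061 = 24716.15969
Perpetuity value at year 2: 90,800.00 / 0.061 = 1488524.59016
PV of perpetuity: 1488524.59016 / (1+0.061)^2 = 1322285.53093
Total PV = 24716.15969 + 1322285.53093 = 1347001.69062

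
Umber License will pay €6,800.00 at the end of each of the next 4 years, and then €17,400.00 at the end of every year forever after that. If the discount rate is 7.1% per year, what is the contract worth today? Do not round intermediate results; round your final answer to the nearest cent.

€209246.89

PV of 4-year annuity: €6,800.00 × [1 − (1+0.071)^−4] / 0.071 = 22981.13458
Perpetuity value at year 4: €17,400.00 / 0.071 = 245070.42254
PV of perpetuity: 245070.42254 / (1+0.071)^4 = 186265.75463
Total PV = 22981.13458 + 186265.75463 = 209246.88921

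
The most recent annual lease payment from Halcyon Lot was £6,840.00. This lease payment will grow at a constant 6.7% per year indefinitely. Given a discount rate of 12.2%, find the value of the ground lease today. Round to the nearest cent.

£132696.00

D₁ = D₀ × (1 + g) = £6,840.00 × 1.067 = £7,298.2800
Growing perpetuity: P = D₁ / (r − g) = £7,298.2800 / (0.122 − 0.067) = £132,696.00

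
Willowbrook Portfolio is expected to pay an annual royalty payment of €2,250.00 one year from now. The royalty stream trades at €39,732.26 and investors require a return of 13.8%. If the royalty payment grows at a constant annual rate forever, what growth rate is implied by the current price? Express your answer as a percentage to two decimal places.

8.14%

P = D₁/(r−g) ⇒ g = r − D₁/P = 0.138 − €2,250.00/€39,732.26 = 0.081371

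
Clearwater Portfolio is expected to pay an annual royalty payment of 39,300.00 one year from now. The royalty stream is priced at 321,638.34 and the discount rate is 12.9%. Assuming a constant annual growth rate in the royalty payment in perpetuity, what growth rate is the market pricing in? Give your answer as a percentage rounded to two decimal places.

P = D₁/(r−g) ⇒ g = r − D₁/P = 0.129 − 39,300.00/321,638.34 = 0.006813

0.68%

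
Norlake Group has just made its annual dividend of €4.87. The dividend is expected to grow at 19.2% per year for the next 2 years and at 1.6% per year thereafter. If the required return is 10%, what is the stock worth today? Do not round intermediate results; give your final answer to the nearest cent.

€80.16

D_1 = 5.80504
D_2 = 6.91961
Terminal value at year 2: TV = D_2×(1+g_2)/(r−g_2) = 7.03032/0.084 = 83.69430
P_0 = D_1/(1+r)^1 + D_2/(1+r)^2 + TV/(1+r)^2
    = 5.27731 + 5.71868 + 69.16884 = 80.16484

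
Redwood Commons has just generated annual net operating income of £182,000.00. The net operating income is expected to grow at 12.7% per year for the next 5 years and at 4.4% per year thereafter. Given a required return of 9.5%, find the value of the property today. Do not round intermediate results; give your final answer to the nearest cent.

D_1 = 205114.00000
D_2 = 231163.47800
D_3 = 260521.23971
D_4 = 293607.43715
D_5 = 330895.58167
Terminal value at year 5: TV = D_5×(1+g_2)/(r−g_2) = 345454.98726/0.051 = 6773627.20117
P_0 = D_1/(1+r)^1 + D_2/(1+r)^2 + D_3/(1+r)^3 + D_4/(1+r)^4 + D_5/(1+r)^5 + TV/(1+r)^5
    = 187318.72146 + 192792.87588 + 198427.00558 + 204225.78566 + 210194.02779 + 4302795.39249 = 5295753.80887

£5295753.81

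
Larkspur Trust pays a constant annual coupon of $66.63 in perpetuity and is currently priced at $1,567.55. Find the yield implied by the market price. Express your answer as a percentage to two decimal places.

4.25%

P = C/r ⇒ r = C/P = $66.63/$1,567.55 = 0.042506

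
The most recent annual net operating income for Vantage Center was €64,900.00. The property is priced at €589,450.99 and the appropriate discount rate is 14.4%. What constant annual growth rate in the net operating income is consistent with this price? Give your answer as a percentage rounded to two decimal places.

P = D₀(1+g)/(r−g) ⇒ P(r−g) = D₀(1+g) ⇒ g(P+D₀) = P·r − D₀
g = (P·r − D₀)/(P + D₀) = (€589,450.99×0.144 − €64,900.00) / (€589,450.99 + €64,900.00) = 0.030536

3.05%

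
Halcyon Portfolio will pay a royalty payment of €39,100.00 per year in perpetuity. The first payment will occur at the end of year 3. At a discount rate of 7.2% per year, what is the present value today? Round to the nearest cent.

Value at end of year 2: C / r = €39,100.00 / 0.072 = €543,055.5556
Discount to today: PV = €543,055.5556 / (1 + 0.072)^2 = €543,055.5556 / 1.149184 = €472,557.53

€472557.53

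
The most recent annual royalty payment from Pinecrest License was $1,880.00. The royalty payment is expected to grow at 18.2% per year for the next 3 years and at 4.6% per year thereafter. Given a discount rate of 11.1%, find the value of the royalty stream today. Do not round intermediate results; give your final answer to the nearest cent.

$42824.35

D_1 = 2222.16000
D_2 = 2626.59312
D_3 = 3104.63307
Terminal value at year 3: TV = D_3×(1+g_2)/(r−g_2) = 3247.44619/0.065 = 49960.71060
P_0 = D_1/(1+r)^1 + D_2/(1+r)^2 + D_3/(1+r)^3 + TV/(1+r)^3
    = 2000.14401 + 2127.96600 + 2263.95663 + 36432.28662 = 42824.35326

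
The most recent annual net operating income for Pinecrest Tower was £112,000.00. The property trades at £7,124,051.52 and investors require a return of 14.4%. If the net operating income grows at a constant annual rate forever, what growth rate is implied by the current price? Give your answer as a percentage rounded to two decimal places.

P = D₀(1+g)/(r−g) ⇒ P(r−g) = D₀(1+g) ⇒ g(P+D₀) = P·r − D₀
g = (P·r − D₀)/(P + D₀) = (£7,124,051.52×0.144 − £112,000.00) / (£7,124,051.52 + £112,000.00) = 0.126293

12.63%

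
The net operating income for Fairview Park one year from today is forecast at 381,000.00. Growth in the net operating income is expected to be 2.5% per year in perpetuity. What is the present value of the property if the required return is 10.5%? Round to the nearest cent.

4762500.00

Growing perpetuity: P = D₁ / (r − g) = 381,000.0000 / (0.105 − 0.025) = 4,762,500.00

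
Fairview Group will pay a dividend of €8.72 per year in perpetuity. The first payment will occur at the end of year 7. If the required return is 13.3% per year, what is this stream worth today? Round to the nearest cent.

€30.99

Value at end of year 6: C / r = €8.72 / 0.133 = €65.5639
Discount to today: PV = €65.5639 / (1 + 0.133)^6 = €65.5639 / 2.115336 = €30.99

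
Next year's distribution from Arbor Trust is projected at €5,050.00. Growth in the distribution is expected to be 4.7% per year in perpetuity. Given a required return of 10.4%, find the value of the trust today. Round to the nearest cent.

€88596.49

Growing perpetuity: P = D₁ / (r − g) = €5,050.0000 / (0.104 − 0.047) = €88,596.49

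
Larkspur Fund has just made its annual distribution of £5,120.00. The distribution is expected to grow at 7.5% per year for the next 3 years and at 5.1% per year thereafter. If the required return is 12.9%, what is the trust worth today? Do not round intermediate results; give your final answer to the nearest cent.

D_1 = 5504.00000
D_2 = 5916.80000
D_3 = 6360.56000
Terminal value at year 3: TV = D_3×(1+g_2)/(r−g_2) = 6684.94856/0.078 = 85704.46872
P_0 = D_1/(1+r)^1 + D_2/(1+r)^2 + D_3/(1+r)^3 + TV/(1+r)^3
    = 4875.11072 + 4641.93447 + 4419.91104 + 59555.46793 = 73492.42416

£73492.42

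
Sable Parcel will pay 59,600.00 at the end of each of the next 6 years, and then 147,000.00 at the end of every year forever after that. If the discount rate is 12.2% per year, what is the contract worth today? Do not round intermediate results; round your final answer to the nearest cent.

PV of 6-year annuity: 59,600.00 × [1 − (1+0.122)^−6] / 0.122 = 243658.13874
Perpetuity value at year 6: 147,000.00 / 0.122 = 1204918.03279
PV of perpetuity: 1204918.03279 / (1+0.122)^6 = 603949.13356
Total PV = 243658.13874 + 603949.13356 = 847607.27229

847607.27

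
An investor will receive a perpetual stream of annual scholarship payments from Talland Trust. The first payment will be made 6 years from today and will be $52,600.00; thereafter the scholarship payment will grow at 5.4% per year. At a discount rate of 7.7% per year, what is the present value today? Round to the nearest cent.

Value at end of year 5: C₁ / (r − g) = $52,600.00 / (0.077 − 0.054) = $2,286,956.5217
Discount to today: PV = $2,286,956.5217 / (1 + 0.077)^5 = $2,286,956.5217 / 1.449034 = $1,578,263.06

$1578263.06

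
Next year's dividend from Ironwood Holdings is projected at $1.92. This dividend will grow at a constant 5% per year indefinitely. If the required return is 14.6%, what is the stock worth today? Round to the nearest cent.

$20.00

Growing perpetuity: P = D₁ / (r − g) = $1.9200 / (0.146 − 0.05) = $20.00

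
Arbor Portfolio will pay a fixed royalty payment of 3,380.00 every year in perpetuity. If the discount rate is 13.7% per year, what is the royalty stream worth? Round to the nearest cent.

Level perpetuity: PV = C / r = 3,380.00 / 0.137 = 24,671.53

24671.53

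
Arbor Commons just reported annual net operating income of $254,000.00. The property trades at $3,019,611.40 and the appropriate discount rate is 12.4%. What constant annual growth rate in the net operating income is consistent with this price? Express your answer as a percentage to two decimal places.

P = D₀(1+g)/(r−g) ⇒ P(r−g) = D₀(1+g) ⇒ g(P+D₀) = P·r − D₀
g = (P·r − D₀)/(P + D₀) = ($3,019,611.40×0.124 − $254,000.00) / ($3,019,611.40 + $254,000.00) = 0.036789

3.68%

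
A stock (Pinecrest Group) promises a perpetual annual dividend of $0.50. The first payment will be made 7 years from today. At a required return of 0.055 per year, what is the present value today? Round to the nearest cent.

Value at end of year 6: C / r = $0.50 / 0.055 = $9.0909
Discount to today: PV = $9.0909 / (1 + 0.055)^6 = $9.0909 / 1.378843 = $6.59

$6.59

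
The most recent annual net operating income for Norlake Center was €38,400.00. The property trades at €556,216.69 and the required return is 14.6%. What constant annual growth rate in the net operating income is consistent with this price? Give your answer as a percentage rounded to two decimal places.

P = D₀(1+g)/(r−g) ⇒ P(r−g) = D₀(1+g) ⇒ g(P+D₀) = P·r − D₀
g = (P·r − D₀)/(P + D₀) = (€556,216.69×0.146 − €38,400.00) / (€556,216.69 + €38,400.00) = 0.071992

7.20%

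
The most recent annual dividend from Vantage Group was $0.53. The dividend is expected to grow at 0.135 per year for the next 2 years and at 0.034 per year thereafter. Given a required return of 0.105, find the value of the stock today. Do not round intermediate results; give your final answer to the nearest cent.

D_1 = 0.60155
D_2 = 0.68276
Terminal value at year 2: TV = D_2×(1+g_2)/(r−g_2) = 0.70597/0.071 = 9.94328
P_0 = D_1/(1+r)^1 + D_2/(1+r)^2 + TV/(1+r)^2
    = 0.54439 + 0.55917 + 8.14339 = 9.24695

$9.25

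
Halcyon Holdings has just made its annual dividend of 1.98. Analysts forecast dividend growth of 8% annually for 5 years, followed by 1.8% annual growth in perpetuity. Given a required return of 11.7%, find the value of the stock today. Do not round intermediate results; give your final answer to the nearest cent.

26.16

D_1 = 2.13840
D_2 = 2.30947
D_3 = 2.49423
D_4 = 2.69377
D_5 = 2.90927
Terminal value at year 5: TV = D_5×(1+g_2)/(r−g_2) = 2.96164/0.099 = 29.91552
P_0 = D_1/(1+r)^1 + D_2/(1+r)^2 + D_3/(1+r)^3 + D_4/(1+r)^4 + D_5/(1+r)^5 + TV/(1+r)^5
    = 1.91441 + 1.85100 + 1.78969 + 1.73040 + 1.67309 + 17.20405 = 26.16264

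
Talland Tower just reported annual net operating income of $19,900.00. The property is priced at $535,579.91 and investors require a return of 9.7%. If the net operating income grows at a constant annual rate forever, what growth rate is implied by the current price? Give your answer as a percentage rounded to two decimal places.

P = D₀(1+g)/(r−g) ⇒ P(r−g) = D₀(1+g) ⇒ g(P+D₀) = P·r − D₀
g = (P·r − D₀)/(P + D₀) = ($535,579.91×0.097 − $19,900.00) / ($535,579.91 + $19,900.00) = 0.057700

5.77%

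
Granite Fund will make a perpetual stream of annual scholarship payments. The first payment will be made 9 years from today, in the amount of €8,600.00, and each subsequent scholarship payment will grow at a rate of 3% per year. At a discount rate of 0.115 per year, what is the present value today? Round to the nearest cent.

Value at end of year 8: C₁ / (r − g) = €8,600.00 / (0.115 − 0.03) = €101,176.4706
Discount to today: PV = €101,176.4706 / (1 + 0.115)^8 = €101,176.4706 / 2.388905 = €42,352.65

€42352.65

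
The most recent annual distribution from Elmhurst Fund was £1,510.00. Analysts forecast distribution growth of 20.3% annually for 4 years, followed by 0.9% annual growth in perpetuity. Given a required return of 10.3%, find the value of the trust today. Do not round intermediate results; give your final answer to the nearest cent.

£30473.94

D_1 = 1816.53000
D_2 = 2185.28559
D_3 = 2628.89856
D_4 = 3162.56497
Terminal value at year 4: TV = D_4×(1+g_2)/(r−g_2) = 3191.02806/0.094 = 33947.10700
P_0 = D_1/(1+r)^1 + D_2/(1+r)^2 + D_3/(1+r)^3 + D_4/(1+r)^4 + TV/(1+r)^4
    = 1646.89937 + 1796.21028 + 1959.05799 + 2136.66978 + 22935.10430 = 30473.94171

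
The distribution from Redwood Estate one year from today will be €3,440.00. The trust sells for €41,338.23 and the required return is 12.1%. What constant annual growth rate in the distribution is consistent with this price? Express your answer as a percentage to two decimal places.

P = D₁/(r−g) ⇒ g = r − D₁/P = 0.121 − €3,440.00/€41,338.23 = 0.037784

3.78%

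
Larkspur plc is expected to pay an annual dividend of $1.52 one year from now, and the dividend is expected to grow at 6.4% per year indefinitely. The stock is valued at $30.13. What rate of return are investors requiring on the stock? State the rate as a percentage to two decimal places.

11.44%

P = D₁/(r − g) ⇒ r = D₁/P + g = $1.5200/$30.13 + 0.064 = 0.050448 + 0.064 = 0.114448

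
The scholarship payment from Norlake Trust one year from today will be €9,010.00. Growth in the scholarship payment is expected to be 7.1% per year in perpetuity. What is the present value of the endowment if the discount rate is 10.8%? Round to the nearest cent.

€243513.51

Growing perpetuity: P = D₁ / (r − g) = €9,010.0000 / (0.108 − 0.071) = €243,513.51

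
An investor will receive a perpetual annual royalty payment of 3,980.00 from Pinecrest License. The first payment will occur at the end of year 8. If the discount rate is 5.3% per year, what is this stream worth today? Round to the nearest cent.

Value at end of year 7: C / r = 3,980.00 / 0.053 = 75,094.3396
Discount to today: PV = 75,094.3396 / (1 + 0.053)^7 = 75,094.3396 / 1.435485 = 52,312.88

52312.88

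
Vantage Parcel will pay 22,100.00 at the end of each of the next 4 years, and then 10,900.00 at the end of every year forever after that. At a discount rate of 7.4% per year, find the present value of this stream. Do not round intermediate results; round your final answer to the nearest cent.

184893.99

PV of 4-year annuity: 22,100.00 × [1 − (1+0.074)^−4] / 0.074 = 74186.33841
Perpetuity value at year 4: 10,900.00 / 0.074 = 147297.29730
PV of perpetuity: 147297.29730 / (1+0.074)^4 = 110707.65528
Total PV = 74186.33841 + 110707.65528 = 184893.99369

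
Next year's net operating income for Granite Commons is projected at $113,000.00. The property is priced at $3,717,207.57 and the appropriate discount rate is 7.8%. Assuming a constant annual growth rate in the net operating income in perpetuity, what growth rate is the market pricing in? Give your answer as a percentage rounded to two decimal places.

4.76%

P = D₁/(r−g) ⇒ g = r − D₁/P = 0.078 − $113,000.00/$3,717,207.57 = 0.047601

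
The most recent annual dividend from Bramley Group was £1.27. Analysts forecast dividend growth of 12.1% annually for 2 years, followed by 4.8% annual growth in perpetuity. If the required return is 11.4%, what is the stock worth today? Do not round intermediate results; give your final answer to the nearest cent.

D_1 = 1.42367
D_2 = 1.59593
Terminal value at year 2: TV = D_2×(1+g_2)/(r−g_2) = 1.67254/0.066 = 25.34150
P_0 = D_1/(1+r)^1 + D_2/(1+r)^2 + TV/(1+r)^2
    = 1.27798 + 1.28601 + 20.42029 = 22.98428

£22.98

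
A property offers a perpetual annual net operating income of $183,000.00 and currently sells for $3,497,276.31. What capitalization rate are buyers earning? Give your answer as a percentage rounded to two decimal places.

P = C/r ⇒ r = C/P = $183,000.00/$3,497,276.31 = 0.052326

5.23%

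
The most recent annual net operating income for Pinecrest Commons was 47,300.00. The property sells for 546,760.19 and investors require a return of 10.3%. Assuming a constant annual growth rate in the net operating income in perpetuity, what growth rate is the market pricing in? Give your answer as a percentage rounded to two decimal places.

1.52%

P = D₀(1+g)/(r−g) ⇒ P(r−g) = D₀(1+g) ⇒ g(P+D₀) = P·r − D₀
g = (P·r − D₀)/(P + D₀) = (546,760.19×0.103 − 47,300.00) / (546,760.19 + 47,300.00) = 0.015177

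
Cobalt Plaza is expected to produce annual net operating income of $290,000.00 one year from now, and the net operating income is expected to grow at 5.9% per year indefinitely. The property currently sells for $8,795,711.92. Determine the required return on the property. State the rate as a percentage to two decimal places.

P = D₁/(r − g) ⇒ r = D₁/P + g = $290,000.0000/$8,795,711.92 + 0.059 = 0.032971 + 0.059 = 0.091971

9.20%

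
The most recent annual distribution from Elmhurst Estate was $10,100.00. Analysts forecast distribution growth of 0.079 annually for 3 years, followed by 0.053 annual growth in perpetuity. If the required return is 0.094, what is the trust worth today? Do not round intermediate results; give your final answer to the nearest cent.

D_1 = 10897.90000
D_2 = 11758.83410
D_3 = 12687.78199
Terminal value at year 3: TV = D_3×(1+g_2)/(r−g_2) = 13360.23444/0.041 = 325859.37658
P_0 = D_1/(1+r)^1 + D_2/(1+r)^2 + D_3/(1+r)^3 + TV/(1+r)^3
    = 9961.51737 + 9824.93349 + 9690.22234 + 248873.27125 = 278349.94445

$278349.94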